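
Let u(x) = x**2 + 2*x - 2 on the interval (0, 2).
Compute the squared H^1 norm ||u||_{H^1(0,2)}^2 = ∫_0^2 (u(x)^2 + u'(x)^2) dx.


||u||_{H^1}^2 = 736/15

The H^1 norm (squared) on an interval (0, L) is
  ||u||_{H^1}^2 = ∫_0^L u(x)^2 dx + ∫_0^L u'(x)^2 dx.
Compute u'(x) = 2*x + 2.
Then u(x)^2 = x**4 + 4*x**3 - 8*x + 4 and u'(x)^2 = 4*x**2 + 8*x + 4.
Integrate each monomial from 0 to 2 using ∫_0^2 c·x^n dx = c·2^(n+1)/(n+1):
  ∫_0^2 u(x)^2 dx = ∫_0^2 (x^4 + 4*x^3 - 8*x + 4) dx. Term by term:
    ∫_0^2 x^4 dx = 32/5;  ∫_0^2 4*x^3 dx = 16;  ∫_0^2 -8*x dx = -16;
    ∫_0^2 4 dx = 8.
  Sum: 32/5 + 16 − 16 + 8 = 72/5.
  ∫_0^2 u'(x)^2 dx = ∫_0^2 (4*x^2 + 8*x + 4) dx. Term by term:
    ∫_0^2 4*x^2 dx = 32/3;  ∫_0^2 8*x dx = 16;  ∫_0^2 4 dx = 8.
  Sum: 32/3 + 16 + 8 = 104/3.
Adding: ||u||_{H^1}^2 = 72/5 + 104/3 = 736/15.


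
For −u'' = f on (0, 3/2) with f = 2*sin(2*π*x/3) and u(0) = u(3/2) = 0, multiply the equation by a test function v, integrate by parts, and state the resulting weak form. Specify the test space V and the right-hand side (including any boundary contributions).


V = H^1_0(0, 3/2) (so v(0) = v(3/2) = 0); weak form: ∫_0^3/2 u'v' dx = ∫_0^3/2 (2*sin(2*π*x/3)) v dx for all v ∈ V.

Multiply both sides by a test function v and integrate from 0 to 3/2:
  ∫_0^3/2 −u''(x) v(x) dx = ∫_0^3/2 f(x) v(x) dx.
Integrate the LHS by parts once:
  ∫_0^3/2 −u'' v dx = −[u'(x) v(x)]_0^3/2 + ∫_0^3/2 u'(x) v'(x) dx.
Thus ∫_0^3/2 u'(x) v'(x) dx = ∫_0^3/2 f(x) v(x) dx + [u'(x) v(x)]_0^3/2.
Choose V so that boundary terms are either known or forced to vanish.
u is Dirichlet: u(0) = u(3/2) = 0. Let V = H^1_0(0, 3/2); then v(0) = v(3/2) = 0, and [u' v]_0^3/2 = 0.
Weak formulation: find u (satisfying any essential BC) such that ∫_0^3/2 u'(x) v'(x) dx = ∫_0^3/2 f v dx for all v ∈ V.
Substituting f(x) = 2*sin(2*π*x/3), the right-hand side is ∫_0^3/2 (2*sin(2*π*x/3)) v dx.


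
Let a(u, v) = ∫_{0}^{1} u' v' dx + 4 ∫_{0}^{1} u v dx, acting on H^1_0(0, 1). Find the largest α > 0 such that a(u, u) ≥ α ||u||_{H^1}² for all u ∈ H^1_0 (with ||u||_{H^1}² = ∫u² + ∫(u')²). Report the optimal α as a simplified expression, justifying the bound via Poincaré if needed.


α = 1

Coercivity of a(·,·) on H^1_0(0, 1) means a(u, u) ≥ α ||u||_{H^1}² for every u ∈ H^1_0.
The interval has length L = 1, and Poincaré/coercivity depend only on L. Here a(u, u) = ∫(u')² + (4)·∫u².
Here c = 4 ≥ 1, so a(u,u) = ∫(u')² + c∫u² ≥ ∫(u')² + ∫u² = ||u||_{H^1}², i.e. α = 1 works. No larger α is possible: a(u,u) ≥ α||u||_{H^1}² means (1−α)∫(u')² ≥ (α−c)∫u², and for the modes u_n = sin(nπ(x−x₀)/L) (x₀ the left endpoint) one has ∫u_n²/∫(u_n')² = (L/(nπ))² → 0, so a(u_n,u_n)/||u_n||_{H^1}² → 1. Hence the optimal constant is α = 1.
Therefore α = 1.


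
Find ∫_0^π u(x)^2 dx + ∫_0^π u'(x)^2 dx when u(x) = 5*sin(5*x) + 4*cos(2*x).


||u||_{H^1(0,π)}^2 = 2000/21 + 365*π

u'(x) = -8*sin(2*x) + 25*cos(5*x).
Expand u² and (u')² and integrate term by term on (0, π), using: for integers n ≥ 1, ∫_0^π sin²(nx) dx = ∫_0^π cos²(nx) dx = π/2; for n ≠ n', ∫_0^π sin(nx)sin(n'x) dx = ∫_0^π cos(nx)cos(n'x) dx = 0; and by product-to-sum, ∫_0^π sin(nx)cos(n'x) dx = ½∫_0^π [sin((n+n')x) + sin((n−n')x)] dx, which is 0 when n+n' is even and 2n/(n²−n'²) when n+n' is odd (it need not vanish on (0, π)).
  u² squared terms: (4)²·∫cos(2x)² dx = 16·π/2 = 8*π;  (5)²·∫sin(5x)² dx = 25·π/2 = 25*π/2.
  u² cross terms: 2·(4)·(5)·∫cos(2x)·sin(5x) dx = 40·(10/21) = 400/21.
  So ∫_0^π u² dx = 8*π + 25*π/2 + 400/21 = 400/21 + 41*π/2.
  (u')² squared terms: (-8)²·∫sin(2x)² dx = 64·π/2 = 32*π;  (25)²·∫cos(5x)² dx = 625·π/2 = 625*π/2.
  (u')² cross terms: 2·(-8)·(25)·∫sin(2x)·cos(5x) dx = -400·(-4/21) = 1600/21.
  So ∫_0^π (u')² dx = 32*π + 625*π/2 + 1600/21 = 1600/21 + 689*π/2.
||u||_{H^1}^2 = (400/21 + 41*π/2) + (1600/21 + 689*π/2) = 2000/21 + 365*π.


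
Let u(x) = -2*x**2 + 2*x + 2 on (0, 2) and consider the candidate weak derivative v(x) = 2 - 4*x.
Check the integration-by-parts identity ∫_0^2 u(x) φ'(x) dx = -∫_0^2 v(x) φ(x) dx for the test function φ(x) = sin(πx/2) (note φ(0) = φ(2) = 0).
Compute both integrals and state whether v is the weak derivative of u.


LHS = 8/π, RHS = 8/π. Yes, v = u' weakly.

u(x) = -2*x**2 + 2*x + 2, classical derivative u'(x) = 2 - 4*x.
φ(x) = sin(πx/2), so φ'(x) = π*cos(π*x/2)/2.
Note φ(0) = φ(2) = 0, so the boundary term u·φ vanishes.
LHS = ∫_0^2 u(x) φ'(x) dx = ∫_0^2 (-π*x^2*cos(π*x/2) + π*x*cos(π*x/2) + π*cos(π*x/2)) dx. Term by term:
  ∫_0^2 π*cos(π*x/2) dx = 0;  ∫_0^2 π*x*cos(π*x/2) dx = -8/π;  ∫_0^2 -π*x^2*cos(π*x/2) dx = 16/π.
Sum: 0 − 8/π + 16/π = 8/π.
So LHS = 8/π.
∫_0^2 v(x) φ(x) dx = ∫_0^2 (-4*x*sin(π*x/2) + 2*sin(π*x/2)) dx. Term by term:
  ∫_0^2 2*sin(π*x/2) dx = 8/π;  ∫_0^2 -4*x*sin(π*x/2) dx = -16/π.
Sum: 8/π − 16/π = -8/π.
So RHS = -∫_0^2 v(x) φ(x) dx = 8/π.
LHS = RHS, so the identity holds for this test φ.
Moreover u is smooth here and v(x) = u'(x) = 2 - 4*x pointwise, so the identity holds for every test function. Hence v is the weak derivative of u.


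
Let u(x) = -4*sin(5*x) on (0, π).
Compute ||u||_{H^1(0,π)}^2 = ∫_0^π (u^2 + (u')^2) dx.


||u||_{H^1(0,π)}^2 = 208*π

u'(x) = -20*cos(5*x).
Expand u² and (u')² and integrate term by term on (0, π), using: for integers n ≥ 1, ∫_0^π sin²(nx) dx = ∫_0^π cos²(nx) dx = π/2; for n ≠ n', ∫_0^π sin(nx)sin(n'x) dx = ∫_0^π cos(nx)cos(n'x) dx = 0; and by product-to-sum, ∫_0^π sin(nx)cos(n'x) dx = ½∫_0^π [sin((n+n')x) + sin((n−n')x)] dx, which is 0 when n+n' is even and 2n/(n²−n'²) when n+n' is odd (it need not vanish on (0, π)).
  u² squared terms: (-4)²·∫sin(5x)² dx = 16·π/2 = 8*π.
  So ∫_0^π u² dx = 8*π.
  (u')² squared terms: (-20)²·∫cos(5x)² dx = 400·π/2 = 200*π.
  So ∫_0^π (u')² dx = 200*π.
||u||_{H^1}^2 = (8*π) + (200*π) = 208*π.


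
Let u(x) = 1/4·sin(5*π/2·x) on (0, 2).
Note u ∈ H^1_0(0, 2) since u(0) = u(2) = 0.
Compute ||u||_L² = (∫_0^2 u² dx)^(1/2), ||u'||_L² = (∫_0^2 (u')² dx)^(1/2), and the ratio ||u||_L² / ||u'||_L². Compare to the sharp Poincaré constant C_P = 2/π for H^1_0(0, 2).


||u||_L² / ||u'||_L² = 2/(5*π) < C_P = 2/π.

u(x) = 1/4·sin(5*π/2·x), so u'(x) = 5*π*cos(5*π*x/2)/8.
Writing u(x) = A·sin(kπx/L) with A = 1/4 and k = 5, use ∫_0^L sin²(kπx/L) dx = L/2 and ∫_0^L cos²(kπx/L) dx = L/2.
u² = 1/16·sin²(5*π/2·x) and (u')² = 25*π^2/64·cos²(5*π/2·x), and each of sin², cos² integrates to L/2 = 1 over (0, 2).
∫_0^2 u² dx = 1/16, so ||u||_L² = 1/4.
∫_0^2 (u')² dx = 25*π^2/64, so ||u'||_L² = 5*π/8.
Ratio ||u||_L² / ||u'||_L² = 2/(5*π).
Sharp Poincaré constant on H^1_0(0, 2) is C_P = L/π = 2/π, achieved by sin(π/2·x).
This is the k = 5 harmonic; the ratio L/(kπ) is strictly less than C_P = L/π, consistent with the sharp inequality ||u||_L² ≤ C_P ||u'||_L².


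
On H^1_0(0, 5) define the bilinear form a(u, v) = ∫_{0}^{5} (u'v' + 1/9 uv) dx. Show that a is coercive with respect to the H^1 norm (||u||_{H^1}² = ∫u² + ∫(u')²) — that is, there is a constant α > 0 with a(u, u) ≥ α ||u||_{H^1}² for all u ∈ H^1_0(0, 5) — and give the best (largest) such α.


α = (25/9 + π^2)/(π^2 + 25)

Coercivity of a(·,·) on H^1_0(0, 5) means a(u, u) ≥ α ||u||_{H^1}² for every u ∈ H^1_0.
The interval has length L = 5, and Poincaré/coercivity depend only on L. Here a(u, u) = ∫(u')² + (1/9)·∫u².
Here 0 < c = 1/9 < 1. The condition a(u,u) ≥ α||u||_{H^1}² reads (1−α)∫(u')² ≥ (α−c)∫u². Any admissible α is ≤ 1 (rapidly oscillating u have ∫u²/∫(u')² → 0), and α = 1 would force 0 ≥ (1−c)∫u², impossible since c < 1; so 1−α > 0. By the sharp Poincaré inequality on H^1_0 of an interval of length L, ∫(u')² ≥ (π/L)²∫u² with equality for the first sine mode sin(π(x−x₀)/L) (x₀ the left endpoint), so the inequality holds for all u iff (1−α)(π/L)² ≥ α − c, i.e. α ≤ ((π/L)² + c)/((π/L)² + 1) = (1 + c(L/π)²)/(1 + (L/π)²). With (π/L)² = π^2/25 and c = 1/9, the largest admissible constant is α = ((π/L)² + c)/((π/L)² + 1).
Simplifying, α = (25/9 + π^2)/(π^2 + 25).


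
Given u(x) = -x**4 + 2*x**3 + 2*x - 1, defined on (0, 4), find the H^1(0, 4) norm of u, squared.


||u||_{H^1}^2 = 5165372/315

The H^1 norm (squared) on an interval (0, L) is
  ||u||_{H^1}^2 = ∫_0^L u(x)^2 dx + ∫_0^L u'(x)^2 dx.
Compute u'(x) = -4*x**3 + 6*x**2 + 2.
Then u(x)^2 = x**8 - 4*x**7 + 4*x**6 - 4*x**5 + 10*x**4 - 4*x**3 + 4*x**2 - 4*x + 1 and u'(x)^2 = 16*x**6 - 48*x**5 + 36*x**4 - 16*x**3 + 24*x**2 + 4.
Integrate each monomial from 0 to 4 using ∫_0^4 c·x^n dx = c·4^(n+1)/(n+1):
  ∫_0^4 u(x)^2 dx = ∫_0^4 (x^8 - 4*x^7 + 4*x^6 - 4*x^5 + 10*x^4 - 4*x^3 + 4*x^2 - 4*x + 1) dx. Term by term:
    ∫_0^4 x^8 dx = 262144/9;  ∫_0^4 -4*x^7 dx = -32768;  ∫_0^4 4*x^6 dx = 65536/7;
    ∫_0^4 -4*x^5 dx = -8192/3;  ∫_0^4 10*x^4 dx = 2048;  ∫_0^4 -4*x^3 dx = -256;
    ∫_0^4 4*x^2 dx = 256/3;  ∫_0^4 -4*x dx = -32;  ∫_0^4 1 dx = 4.
  Sum: 262144/9 − 32768 + 65536/7 − 8192/3 + 2048 − 256 + 256/3 − 32 + 4 = 304924/63.
  ∫_0^4 u'(x)^2 dx = ∫_0^4 (16*x^6 - 48*x^5 + 36*x^4 - 16*x^3 + 24*x^2 + 4) dx. Term by term:
    ∫_0^4 16*x^6 dx = 262144/7;  ∫_0^4 -48*x^5 dx = -32768;  ∫_0^4 36*x^4 dx = 36864/5;
    ∫_0^4 -16*x^3 dx = -1024;  ∫_0^4 24*x^2 dx = 512;  ∫_0^4 4 dx = 16.
  Sum: 262144/7 − 32768 + 36864/5 − 1024 + 512 + 16 = 404528/35.
Adding: ||u||_{H^1}^2 = 304924/63 + 404528/35 = 5165372/315.


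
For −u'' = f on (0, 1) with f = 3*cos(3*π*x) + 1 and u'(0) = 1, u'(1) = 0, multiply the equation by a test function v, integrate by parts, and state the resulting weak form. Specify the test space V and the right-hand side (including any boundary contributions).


V = H^1(0, 1) (v unrestricted at boundary; u is determined up to an additive constant); weak form: ∫_0^1 u'v' dx = ∫_0^1 (3*cos(3*π*x) + 1) v dx − v(0) for all v ∈ V.

Multiply both sides by a test function v and integrate from 0 to 1:
  ∫_0^1 −u''(x) v(x) dx = ∫_0^1 f(x) v(x) dx.
Integrate the LHS by parts once:
  ∫_0^1 −u'' v dx = −[u'(x) v(x)]_0^1 + ∫_0^1 u'(x) v'(x) dx.
Thus ∫_0^1 u'(x) v'(x) dx = ∫_0^1 f(x) v(x) dx + [u'(x) v(x)]_0^1.
Choose V so that boundary terms are either known or forced to vanish.
u has inhomogeneous Neumann u'(0) = 1, u'(1) = 0. [u' v]_0^1 = (0)·v(1) − (1)·v(0) = − v(0). Take V = H^1(0, 1); boundary term becomes part of RHS.
Weak formulation: find u (satisfying any essential BC) such that ∫_0^1 u'(x) v'(x) dx = ∫_0^1 f v dx − v(0) for all v ∈ V (Neumann data are natural BCs: they enter the RHS as boundary terms).
Substituting f(x) = 3*cos(3*π*x) + 1, the right-hand side is ∫_0^1 (3*cos(3*π*x) + 1) v dx − v(0).
Compatibility check (pure Neumann): taking v ≡ 1 ∈ V gives 0 = ∫_0^1 f dx + (0) − (1), i.e. ∫_0^1 f dx must equal u'(0) − u'(1) = 1. Indeed ∫_0^1 (3*cos(3*π*x) + 1) dx = 1, so the data are compatible. The solution is then unique only up to an additive constant (fix it e.g. by requiring ∫_0^1 u dx = 0).


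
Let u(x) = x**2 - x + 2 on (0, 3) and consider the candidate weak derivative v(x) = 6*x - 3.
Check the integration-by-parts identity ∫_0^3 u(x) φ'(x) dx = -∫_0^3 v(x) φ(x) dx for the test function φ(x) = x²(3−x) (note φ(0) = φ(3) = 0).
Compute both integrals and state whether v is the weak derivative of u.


LHS = -351/20, RHS = -1053/20. No, v is not the weak derivative of u.

u(x) = x**2 - x + 2, classical derivative u'(x) = 2*x - 1.
φ(x) = x²(3−x), so φ'(x) = 3*x*(2 - x).
Note φ(0) = φ(3) = 0, so the boundary term u·φ vanishes.
LHS = ∫_0^3 u(x) φ'(x) dx = ∫_0^3 (-3*x^4 + 9*x^3 - 12*x^2 + 12*x) dx. Term by term:
  ∫_0^3 -3*x^4 dx = -729/5;  ∫_0^3 9*x^3 dx = 729/4;  ∫_0^3 -12*x^2 dx = -108;
  ∫_0^3 12*x dx = 54.
Sum: -729/5 + 729/4 − 108 + 54 = -351/20.
So LHS = -351/20.
∫_0^3 v(x) φ(x) dx = ∫_0^3 (-6*x^4 + 21*x^3 - 9*x^2) dx. Term by term:
  ∫_0^3 -6*x^4 dx = -1458/5;  ∫_0^3 21*x^3 dx = 1701/4;  ∫_0^3 -9*x^2 dx = -81.
Sum: -1458/5 + 1701/4 − 81 = 1053/20.
So RHS = -∫_0^3 v(x) φ(x) dx = -1053/20.
LHS − RHS = 351/10 ≠ 0, so the identity fails.
(For a valid weak derivative the identity must hold for EVERY test function, in particular this one. The failure shows v is NOT the weak derivative of u.)
Correct weak derivative would be u'(x) = 2*x - 1.


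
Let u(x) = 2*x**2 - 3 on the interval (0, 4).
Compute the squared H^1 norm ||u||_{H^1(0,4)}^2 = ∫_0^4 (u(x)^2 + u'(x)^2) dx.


||u||_{H^1}^2 = 14108/15

The H^1 norm (squared) on an interval (0, L) is
  ||u||_{H^1}^2 = ∫_0^L u(x)^2 dx + ∫_0^L u'(x)^2 dx.
Compute u'(x) = 4*x.
Then u(x)^2 = 4*x**4 - 12*x**2 + 9 and u'(x)^2 = 16*x**2.
Integrate each monomial from 0 to 4 using ∫_0^4 c·x^n dx = c·4^(n+1)/(n+1):
  ∫_0^4 u(x)^2 dx = ∫_0^4 (4*x^4 - 12*x^2 + 9) dx. Term by term:
    ∫_0^4 4*x^4 dx = 4096/5;  ∫_0^4 -12*x^2 dx = -256;  ∫_0^4 9 dx = 36.
  Sum: 4096/5 − 256 + 36 = 2996/5.
  ∫_0^4 u'(x)^2 dx = ∫_0^4 (16*x^2) dx. Term by term:
    ∫_0^4 16*x^2 dx = 1024/3.
Adding: ||u||_{H^1}^2 = 2996/5 + 1024/3 = 14108/15.


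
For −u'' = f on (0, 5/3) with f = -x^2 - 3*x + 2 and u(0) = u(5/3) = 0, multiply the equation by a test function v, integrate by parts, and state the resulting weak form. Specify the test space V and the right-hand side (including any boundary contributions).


V = H^1_0(0, 5/3) (so v(0) = v(5/3) = 0); weak form: ∫_0^5/3 u'v' dx = ∫_0^5/3 (-x^2 - 3*x + 2) v dx for all v ∈ V.

Multiply both sides by a test function v and integrate from 0 to 5/3:
  ∫_0^5/3 −u''(x) v(x) dx = ∫_0^5/3 f(x) v(x) dx.
Integrate the LHS by parts once:
  ∫_0^5/3 −u'' v dx = −[u'(x) v(x)]_0^5/3 + ∫_0^5/3 u'(x) v'(x) dx.
Thus ∫_0^5/3 u'(x) v'(x) dx = ∫_0^5/3 f(x) v(x) dx + [u'(x) v(x)]_0^5/3.
Choose V so that boundary terms are either known or forced to vanish.
u is Dirichlet: u(0) = u(5/3) = 0. Let V = H^1_0(0, 5/3); then v(0) = v(5/3) = 0, and [u' v]_0^5/3 = 0.
Weak formulation: find u (satisfying any essential BC) such that ∫_0^5/3 u'(x) v'(x) dx = ∫_0^5/3 f v dx for all v ∈ V.
Substituting f(x) = -x^2 - 3*x + 2, the right-hand side is ∫_0^5/3 (-x^2 - 3*x + 2) v dx.


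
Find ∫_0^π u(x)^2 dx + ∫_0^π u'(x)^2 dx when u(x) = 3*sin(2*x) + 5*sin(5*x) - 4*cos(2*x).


||u||_{H^1(0,π)}^2 = -2000/21 + 775*π/2

u'(x) = 8*sin(2*x) + 6*cos(2*x) + 25*cos(5*x).
Expand u² and (u')² and integrate term by term on (0, π), using: for integers n ≥ 1, ∫_0^π sin²(nx) dx = ∫_0^π cos²(nx) dx = π/2; for n ≠ n', ∫_0^π sin(nx)sin(n'x) dx = ∫_0^π cos(nx)cos(n'x) dx = 0; and by product-to-sum, ∫_0^π sin(nx)cos(n'x) dx = ½∫_0^π [sin((n+n')x) + sin((n−n')x)] dx, which is 0 when n+n' is even and 2n/(n²−n'²) when n+n' is odd (it need not vanish on (0, π)).
  u² squared terms: (-4)²·∫cos(2x)² dx = 16·π/2 = 8*π;  (3)²·∫sin(2x)² dx = 9·π/2 = 9*π/2;  (5)²·∫sin(5x)² dx = 25·π/2 = 25*π/2.
  u² cross terms: 2·(-4)·(3)·∫cos(2x)·sin(2x) dx = -24·(0) = 0;  2·(-4)·(5)·∫cos(2x)·sin(5x) dx = -40·(10/21) = -400/21;  2·(3)·(5)·∫sin(2x)·sin(5x) dx = 30·(0) = 0.
  So ∫_0^π u² dx = 8*π + 9*π/2 + 25*π/2 + 0 − 400/21 + 0 = -400/21 + 25*π.
  (u')² squared terms: (6)²·∫cos(2x)² dx = 36·π/2 = 18*π;  (8)²·∫sin(2x)² dx = 64·π/2 = 32*π;  (25)²·∫cos(5x)² dx = 625·π/2 = 625*π/2.
  (u')² cross terms: 2·(6)·(8)·∫cos(2x)·sin(2x) dx = 96·(0) = 0;  2·(6)·(25)·∫cos(2x)·cos(5x) dx = 300·(0) = 0;  2·(8)·(25)·∫sin(2x)·cos(5x) dx = 400·(-4/21) = -1600/21.
  So ∫_0^π (u')² dx = 18*π + 32*π + 625*π/2 + 0 + 0 − 1600/21 = -1600/21 + 725*π/2.
||u||_{H^1}^2 = (-400/21 + 25*π) + (-1600/21 + 725*π/2) = -2000/21 + 775*π/2.


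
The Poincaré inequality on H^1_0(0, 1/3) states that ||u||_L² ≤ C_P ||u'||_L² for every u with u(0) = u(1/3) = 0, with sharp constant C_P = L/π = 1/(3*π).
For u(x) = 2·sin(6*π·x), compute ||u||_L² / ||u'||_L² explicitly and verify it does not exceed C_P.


||u||_L² / ||u'||_L² = 1/(6*π) < C_P = 1/(3*π).

u(x) = 2·sin(6*π·x), so u'(x) = 12*π*cos(6*π*x).
Writing u(x) = A·sin(kπx/L) with A = 2 and k = 2, use ∫_0^L sin²(kπx/L) dx = L/2 and ∫_0^L cos²(kπx/L) dx = L/2.
u² = 4·sin²(6*π·x) and (u')² = 144*π^2·cos²(6*π·x), and each of sin², cos² integrates to L/2 = 1/6 over (0, 1/3).
∫_0^1/3 u² dx = 2/3, so ||u||_L² = sqrt(6)/3.
∫_0^1/3 (u')² dx = 24*π^2, so ||u'||_L² = 2*sqrt(6)*π.
Ratio ||u||_L² / ||u'||_L² = 1/(6*π).
Sharp Poincaré constant on H^1_0(0, 1/3) is C_P = L/π = 1/(3*π), achieved by sin(3*π·x).
This is the k = 2 harmonic; the ratio L/(kπ) is strictly less than C_P = L/π, consistent with the sharp inequality ||u||_L² ≤ C_P ||u'||_L².


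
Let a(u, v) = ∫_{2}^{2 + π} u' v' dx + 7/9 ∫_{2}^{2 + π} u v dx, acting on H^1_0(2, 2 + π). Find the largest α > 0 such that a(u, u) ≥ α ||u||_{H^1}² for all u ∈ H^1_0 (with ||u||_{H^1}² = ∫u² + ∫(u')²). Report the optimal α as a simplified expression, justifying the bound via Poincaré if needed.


α = 8/9

Coercivity of a(·,·) on H^1_0(2, 2 + π) means a(u, u) ≥ α ||u||_{H^1}² for every u ∈ H^1_0.
The interval has length L = π, and Poincaré/coercivity depend only on L. Here a(u, u) = ∫(u')² + (7/9)·∫u².
Here 0 < c = 7/9 < 1. The condition a(u,u) ≥ α||u||_{H^1}² reads (1−α)∫(u')² ≥ (α−c)∫u². Any admissible α is ≤ 1 (rapidly oscillating u have ∫u²/∫(u')² → 0), and α = 1 would force 0 ≥ (1−c)∫u², impossible since c < 1; so 1−α > 0. By the sharp Poincaré inequality on H^1_0 of an interval of length L, ∫(u')² ≥ (π/L)²∫u² with equality for the first sine mode sin(π(x−x₀)/L) (x₀ the left endpoint), so the inequality holds for all u iff (1−α)(π/L)² ≥ α − c, i.e. α ≤ ((π/L)² + c)/((π/L)² + 1) = (1 + c(L/π)²)/(1 + (L/π)²). With (π/L)² = 1 and c = 7/9, the largest admissible constant is α = ((π/L)² + c)/((π/L)² + 1).
Simplifying, α = 8/9.


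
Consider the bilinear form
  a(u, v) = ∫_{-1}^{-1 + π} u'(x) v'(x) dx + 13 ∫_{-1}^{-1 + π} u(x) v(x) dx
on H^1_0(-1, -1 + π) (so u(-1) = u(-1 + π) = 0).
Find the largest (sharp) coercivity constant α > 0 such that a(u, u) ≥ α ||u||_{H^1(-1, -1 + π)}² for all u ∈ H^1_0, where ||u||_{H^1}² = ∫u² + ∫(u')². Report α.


α = 1

Coercivity of a(·,·) on H^1_0(-1, -1 + π) means a(u, u) ≥ α ||u||_{H^1}² for every u ∈ H^1_0.
The interval has length L = π, and Poincaré/coercivity depend only on L. Here a(u, u) = ∫(u')² + (13)·∫u².
Here c = 13 ≥ 1, so a(u,u) = ∫(u')² + c∫u² ≥ ∫(u')² + ∫u² = ||u||_{H^1}², i.e. α = 1 works. No larger α is possible: a(u,u) ≥ α||u||_{H^1}² means (1−α)∫(u')² ≥ (α−c)∫u², and for the modes u_n = sin(nπ(x−x₀)/L) (x₀ the left endpoint) one has ∫u_n²/∫(u_n')² = (L/(nπ))² → 0, so a(u_n,u_n)/||u_n||_{H^1}² → 1. Hence the optimal constant is α = 1.
Therefore α = 1.


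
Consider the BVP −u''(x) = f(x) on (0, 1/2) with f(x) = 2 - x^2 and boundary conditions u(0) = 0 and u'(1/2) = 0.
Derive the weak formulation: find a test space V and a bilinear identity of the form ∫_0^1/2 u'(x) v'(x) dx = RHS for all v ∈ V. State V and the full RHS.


V = {v ∈ H^1(0, 1/2) : v(0) = 0} (test functions vanish at x = 0 where u is specified); weak form: ∫_0^1/2 u'v' dx = ∫_0^1/2 (2 - x^2) v dx for all v ∈ V.

Multiply both sides by a test function v and integrate from 0 to 1/2:
  ∫_0^1/2 −u''(x) v(x) dx = ∫_0^1/2 f(x) v(x) dx.
Integrate the LHS by parts once:
  ∫_0^1/2 −u'' v dx = −[u'(x) v(x)]_0^1/2 + ∫_0^1/2 u'(x) v'(x) dx.
Thus ∫_0^1/2 u'(x) v'(x) dx = ∫_0^1/2 f(x) v(x) dx + [u'(x) v(x)]_0^1/2.
Choose V so that boundary terms are either known or forced to vanish.
Mixed BC: u(0) = 0 (Dirichlet) and u'(1/2) = 0 (Neumann). Define V = {v ∈ H^1(0, 1/2) : v(0) = 0}. Then [u' v]_0^1/2 = u'(1/2)·v(1/2) − u'(0)·0 = 0.
Weak formulation: find u (satisfying any essential BC) such that ∫_0^1/2 u'(x) v'(x) dx = ∫_0^1/2 f v dx for all v ∈ V (Dirichlet at 0 absorbed into V; the Neumann datum at x = 1/2 is zero, so no boundary term remains).
Substituting f(x) = 2 - x^2, the right-hand side is ∫_0^1/2 (2 - x^2) v dx.


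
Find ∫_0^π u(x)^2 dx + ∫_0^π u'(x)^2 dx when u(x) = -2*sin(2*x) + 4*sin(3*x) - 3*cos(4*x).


||u||_{H^1(0,π)}^2 = 2448/7 + 333*π/2

u'(x) = 12*sin(4*x) - 4*cos(2*x) + 12*cos(3*x).
Expand u² and (u')² and integrate term by term on (0, π), using: for integers n ≥ 1, ∫_0^π sin²(nx) dx = ∫_0^π cos²(nx) dx = π/2; for n ≠ n', ∫_0^π sin(nx)sin(n'x) dx = ∫_0^π cos(nx)cos(n'x) dx = 0; and by product-to-sum, ∫_0^π sin(nx)cos(n'x) dx = ½∫_0^π [sin((n+n')x) + sin((n−n')x)] dx, which is 0 when n+n' is even and 2n/(n²−n'²) when n+n' is odd (it need not vanish on (0, π)).
  u² squared terms: (-3)²·∫cos(4x)² dx = 9·π/2 = 9*π/2;  (-2)²·∫sin(2x)² dx = 4·π/2 = 2*π;  (4)²·∫sin(3x)² dx = 16·π/2 = 8*π.
  u² cross terms: 2·(-3)·(-2)·∫cos(4x)·sin(2x) dx = 12·(0) = 0;  2·(-3)·(4)·∫cos(4x)·sin(3x) dx = -24·(-6/7) = 144/7;  2·(-2)·(4)·∫sin(2x)·sin(3x) dx = -16·(0) = 0.
  So ∫_0^π u² dx = 9*π/2 + 2*π + 8*π + 0 + 144/7 + 0 = 144/7 + 29*π/2.
  (u')² squared terms: (-4)²·∫cos(2x)² dx = 16·π/2 = 8*π;  (12)²·∫cos(3x)² dx = 144·π/2 = 72*π;  (12)²·∫sin(4x)² dx = 144·π/2 = 72*π.
  (u')² cross terms: 2·(-4)·(12)·∫cos(2x)·cos(3x) dx = -96·(0) = 0;  2·(-4)·(12)·∫cos(2x)·sin(4x) dx = -96·(0) = 0;  2·(12)·(12)·∫cos(3x)·sin(4x) dx = 288·(8/7) = 2304/7.
  So ∫_0^π (u')² dx = 8*π + 72*π + 72*π + 0 + 0 + 2304/7 = 2304/7 + 152*π.
||u||_{H^1}^2 = (144/7 + 29*π/2) + (2304/7 + 152*π) = 2448/7 + 333*π/2.


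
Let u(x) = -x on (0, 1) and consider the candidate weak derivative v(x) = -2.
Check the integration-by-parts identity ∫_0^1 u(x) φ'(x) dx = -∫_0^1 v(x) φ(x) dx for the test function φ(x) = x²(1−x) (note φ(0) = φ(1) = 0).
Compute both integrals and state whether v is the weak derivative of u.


LHS = 1/12, RHS = 1/6. No, v is not the weak derivative of u.

u(x) = -x, classical derivative u'(x) = -1.
φ(x) = x²(1−x), so φ'(x) = x*(2 - 3*x).
Note φ(0) = φ(1) = 0, so the boundary term u·φ vanishes.
LHS = ∫_0^1 u(x) φ'(x) dx = ∫_0^1 (3*x^3 - 2*x^2) dx. Term by term:
  ∫_0^1 3*x^3 dx = 3/4;  ∫_0^1 -2*x^2 dx = -2/3.
Sum: 3/4 − 2/3 = 1/12.
So LHS = 1/12.
∫_0^1 v(x) φ(x) dx = ∫_0^1 (2*x^3 - 2*x^2) dx. Term by term:
  ∫_0^1 2*x^3 dx = 1/2;  ∫_0^1 -2*x^2 dx = -2/3.
Sum: 1/2 − 2/3 = -1/6.
So RHS = -∫_0^1 v(x) φ(x) dx = 1/6.
LHS − RHS = -1/12 ≠ 0, so the identity fails.
(For a valid weak derivative the identity must hold for EVERY test function, in particular this one. The failure shows v is NOT the weak derivative of u.)
Correct weak derivative would be u'(x) = -1.


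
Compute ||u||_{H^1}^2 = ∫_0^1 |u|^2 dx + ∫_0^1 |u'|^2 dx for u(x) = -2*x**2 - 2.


||u||_{H^1}^2 = 64/5

The H^1 norm (squared) on an interval (0, L) is
  ||u||_{H^1}^2 = ∫_0^L u(x)^2 dx + ∫_0^L u'(x)^2 dx.
Compute u'(x) = -4*x.
Then u(x)^2 = 4*x**4 + 8*x**2 + 4 and u'(x)^2 = 16*x**2.
Integrate each monomial from 0 to 1 using ∫_0^1 c·x^n dx = c·1^(n+1)/(n+1):
  ∫_0^1 u(x)^2 dx = ∫_0^1 (4*x^4 + 8*x^2 + 4) dx. Term by term:
    ∫_0^1 4*x^4 dx = 4/5;  ∫_0^1 8*x^2 dx = 8/3;  ∫_0^1 4 dx = 4.
  Sum: 4/5 + 8/3 + 4 = 112/15.
  ∫_0^1 u'(x)^2 dx = ∫_0^1 (16*x^2) dx. Term by term:
    ∫_0^1 16*x^2 dx = 16/3.
Adding: ||u||_{H^1}^2 = 112/15 + 16/3 = 64/5.


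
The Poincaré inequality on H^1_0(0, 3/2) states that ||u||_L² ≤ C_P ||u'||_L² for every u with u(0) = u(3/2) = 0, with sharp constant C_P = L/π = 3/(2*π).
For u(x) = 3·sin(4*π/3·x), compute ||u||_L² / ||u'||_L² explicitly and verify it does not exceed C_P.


||u||_L² / ||u'||_L² = 3/(4*π) < C_P = 3/(2*π).

u(x) = 3·sin(4*π/3·x), so u'(x) = 4*π*cos(4*π*x/3).
Writing u(x) = A·sin(kπx/L) with A = 3 and k = 2, use ∫_0^L sin²(kπx/L) dx = L/2 and ∫_0^L cos²(kπx/L) dx = L/2.
u² = 9·sin²(4*π/3·x) and (u')² = 16*π^2·cos²(4*π/3·x), and each of sin², cos² integrates to L/2 = 3/4 over (0, 3/2).
∫_0^3/2 u² dx = 27/4, so ||u||_L² = 3*sqrt(3)/2.
∫_0^3/2 (u')² dx = 12*π^2, so ||u'||_L² = 2*sqrt(3)*π.
Ratio ||u||_L² / ||u'||_L² = 3/(4*π).
Sharp Poincaré constant on H^1_0(0, 3/2) is C_P = L/π = 3/(2*π), achieved by sin(2*π/3·x).
This is the k = 2 harmonic; the ratio L/(kπ) is strictly less than C_P = L/π, consistent with the sharp inequality ||u||_L² ≤ C_P ||u'||_L².


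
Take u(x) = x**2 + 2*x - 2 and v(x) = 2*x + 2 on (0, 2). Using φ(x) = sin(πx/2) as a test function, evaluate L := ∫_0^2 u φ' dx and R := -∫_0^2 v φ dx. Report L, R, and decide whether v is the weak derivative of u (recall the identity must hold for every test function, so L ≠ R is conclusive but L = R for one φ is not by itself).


LHS = -16/π, RHS = -16/π. Yes, v = u' weakly.

u(x) = x**2 + 2*x - 2, classical derivative u'(x) = 2*x + 2.
φ(x) = sin(πx/2), so φ'(x) = π*cos(π*x/2)/2.
Note φ(0) = φ(2) = 0, so the boundary term u·φ vanishes.
LHS = ∫_0^2 u(x) φ'(x) dx = ∫_0^2 (π*x^2*cos(π*x/2)/2 + π*x*cos(π*x/2) - π*cos(π*x/2)) dx. Term by term:
  ∫_0^2 -π*cos(π*x/2) dx = 0;  ∫_0^2 π*x*cos(π*x/2) dx = -8/π;  ∫_0^2 π*x^2*cos(π*x/2)/2 dx = -8/π.
Sum: 0 − 8/π − 8/π = -16/π.
So LHS = -16/π.
∫_0^2 v(x) φ(x) dx = ∫_0^2 (2*x*sin(π*x/2) + 2*sin(π*x/2)) dx. Term by term:
  ∫_0^2 2*sin(π*x/2) dx = 8/π;  ∫_0^2 2*x*sin(π*x/2) dx = 8/π.
Sum: 8/π + 8/π = 16/π.
So RHS = -∫_0^2 v(x) φ(x) dx = -16/π.
LHS = RHS, so the identity holds for this test φ.
Moreover u is smooth here and v(x) = u'(x) = 2*x + 2 pointwise, so the identity holds for every test function. Hence v is the weak derivative of u.


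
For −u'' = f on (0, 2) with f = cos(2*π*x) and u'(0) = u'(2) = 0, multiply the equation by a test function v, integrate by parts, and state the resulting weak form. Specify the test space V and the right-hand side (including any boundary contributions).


V = H^1(0, 2) (no boundary constraint on v; u is determined up to an additive constant); weak form: ∫_0^2 u'v' dx = ∫_0^2 (cos(2*π*x)) v dx for all v ∈ V.

Multiply both sides by a test function v and integrate from 0 to 2:
  ∫_0^2 −u''(x) v(x) dx = ∫_0^2 f(x) v(x) dx.
Integrate the LHS by parts once:
  ∫_0^2 −u'' v dx = −[u'(x) v(x)]_0^2 + ∫_0^2 u'(x) v'(x) dx.
Thus ∫_0^2 u'(x) v'(x) dx = ∫_0^2 f(x) v(x) dx + [u'(x) v(x)]_0^2.
Choose V so that boundary terms are either known or forced to vanish.
u has homogeneous Neumann: u'(0) = u'(2) = 0. So [u' v]_0^2 = 0·v(2) − 0·v(0) = 0 for any v; take V = H^1(0, 2).
Weak formulation: find u (satisfying any essential BC) such that ∫_0^2 u'(x) v'(x) dx = ∫_0^2 f v dx for all v ∈ V (homogeneous Neumann, so boundary terms vanish).
Substituting f(x) = cos(2*π*x), the right-hand side is ∫_0^2 (cos(2*π*x)) v dx.
Compatibility check (pure Neumann): taking v ≡ 1 ∈ V gives 0 = ∫_0^2 f dx + (0) − (0), i.e. ∫_0^2 f dx must equal u'(0) − u'(2) = 0. Indeed ∫_0^2 (cos(2*π*x)) dx = 0, so the data are compatible. The solution is then unique only up to an additive constant (fix it e.g. by requiring ∫_0^2 u dx = 0).


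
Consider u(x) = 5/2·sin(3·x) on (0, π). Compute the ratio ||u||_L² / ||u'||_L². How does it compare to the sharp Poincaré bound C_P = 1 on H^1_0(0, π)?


||u||_L² / ||u'||_L² = 1/3 < C_P = 1.

u(x) = 5/2·sin(3·x), so u'(x) = 15*cos(3*x)/2.
Writing u(x) = A·sin(kπx/L) with A = 5/2 and k = 3, use ∫_0^L sin²(kπx/L) dx = L/2 and ∫_0^L cos²(kπx/L) dx = L/2.
u² = 25/4·sin²(3·x) and (u')² = 225/4·cos²(3·x), and each of sin², cos² integrates to L/2 = π/2 over (0, π).
∫_0^π u² dx = 25*π/8, so ||u||_L² = 5*sqrt(2)*sqrt(π)/4.
∫_0^π (u')² dx = 225*π/8, so ||u'||_L² = 15*sqrt(2)*sqrt(π)/4.
Ratio ||u||_L² / ||u'||_L² = 1/3.
Sharp Poincaré constant on H^1_0(0, π) is C_P = L/π = 1, achieved by sin(x).
This is the k = 3 harmonic; the ratio L/(kπ) is strictly less than C_P = L/π, consistent with the sharp inequality ||u||_L² ≤ C_P ||u'||_L².


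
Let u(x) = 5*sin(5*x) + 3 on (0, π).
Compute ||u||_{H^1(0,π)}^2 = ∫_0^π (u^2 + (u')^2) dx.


||u||_{H^1(0,π)}^2 = 12 + 334*π

u'(x) = 25*cos(5*x).
Expand u² and (u')² and integrate term by term on (0, π), using: for integers n ≥ 1, ∫_0^π sin²(nx) dx = ∫_0^π cos²(nx) dx = π/2; for n ≠ n', ∫_0^π sin(nx)sin(n'x) dx = ∫_0^π cos(nx)cos(n'x) dx = 0; and by product-to-sum, ∫_0^π sin(nx)cos(n'x) dx = ½∫_0^π [sin((n+n')x) + sin((n−n')x)] dx, which is 0 when n+n' is even and 2n/(n²−n'²) when n+n' is odd (it need not vanish on (0, π)). For the constant mode: ∫_0^π 1 dx = π, ∫_0^π cos(nx) dx = 0, ∫_0^π sin(nx) dx = (1−(−1)^n)/n.
  u² squared terms: (3)²·∫1 dx = 9·π = 9*π;  (5)²·∫sin(5x)² dx = 25·π/2 = 25*π/2.
  u² cross terms: 2·(3)·(5)·∫1·sin(5x) dx = 30·(2/5) = 12.
  So ∫_0^π u² dx = 9*π + 25*π/2 + 12 = 12 + 43*π/2.
  (u')² squared terms: (25)²·∫cos(5x)² dx = 625·π/2 = 625*π/2.
  So ∫_0^π (u')² dx = 625*π/2.
||u||_{H^1}^2 = (12 + 43*π/2) + (625*π/2) = 12 + 334*π.


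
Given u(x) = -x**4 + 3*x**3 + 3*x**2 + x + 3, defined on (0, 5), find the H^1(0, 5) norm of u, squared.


||u||_{H^1}^2 = 9880175/252

The H^1 norm (squared) on an interval (0, L) is
  ||u||_{H^1}^2 = ∫_0^L u(x)^2 dx + ∫_0^L u'(x)^2 dx.
Compute u'(x) = -4*x**3 + 9*x**2 + 6*x + 1.
Then u(x)^2 = x**8 - 6*x**7 + 3*x**6 + 16*x**5 + 9*x**4 + 24*x**3 + 19*x**2 + 6*x + 9 and u'(x)^2 = 16*x**6 - 72*x**5 + 33*x**4 + 100*x**3 + 54*x**2 + 12*x + 1.
Integrate each monomial from 0 to 5 using ∫_0^5 c·x^n dx = c·5^(n+1)/(n+1):
  ∫_0^5 u(x)^2 dx = ∫_0^5 (x^8 - 6*x^7 + 3*x^6 + 16*x^5 + 9*x^4 + 24*x^3 + 19*x^2 + 6*x + 9) dx. Term by term:
    ∫_0^5 x^8 dx = 1953125/9;  ∫_0^5 -6*x^7 dx = -1171875/4;  ∫_0^5 3*x^6 dx = 234375/7;
    ∫_0^5 16*x^5 dx = 125000/3;  ∫_0^5 9*x^4 dx = 5625;  ∫_0^5 24*x^3 dx = 3750;
    ∫_0^5 19*x^2 dx = 2375/3;  ∫_0^5 6*x dx = 75;  ∫_0^5 9 dx = 45.
  Sum: 1953125/9 − 1171875/4 + 234375/7 + 125000/3 + 5625 + 3750 + 2375/3 + 75 + 45 = 2389115/252.
  ∫_0^5 u'(x)^2 dx = ∫_0^5 (16*x^6 - 72*x^5 + 33*x^4 + 100*x^3 + 54*x^2 + 12*x + 1) dx. Term by term:
    ∫_0^5 16*x^6 dx = 1250000/7;  ∫_0^5 -72*x^5 dx = -187500;  ∫_0^5 33*x^4 dx = 20625;
    ∫_0^5 100*x^3 dx = 15625;  ∫_0^5 54*x^2 dx = 2250;  ∫_0^5 12*x dx = 150;
    ∫_0^5 1 dx = 5.
  Sum: 1250000/7 − 187500 + 20625 + 15625 + 2250 + 150 + 5 = 208085/7.
Adding: ||u||_{H^1}^2 = 2389115/252 + 208085/7 = 9880175/252.


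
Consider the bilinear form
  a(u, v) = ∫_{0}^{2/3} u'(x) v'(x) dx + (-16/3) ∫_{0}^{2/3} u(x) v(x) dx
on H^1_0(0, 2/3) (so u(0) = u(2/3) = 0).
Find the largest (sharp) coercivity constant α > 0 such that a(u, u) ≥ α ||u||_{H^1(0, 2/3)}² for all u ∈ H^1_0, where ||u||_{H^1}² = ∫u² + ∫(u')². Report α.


α = (-64 + 27*π^2)/(3*(4 + 9*π^2))

Coercivity of a(·,·) on H^1_0(0, 2/3) means a(u, u) ≥ α ||u||_{H^1}² for every u ∈ H^1_0.
The interval has length L = 2/3, and Poincaré/coercivity depend only on L. Here a(u, u) = ∫(u')² + (-16/3)·∫u².
Here c = -16/3 < 0 with |c| < (π/L)² = 9*π^2/4, so coercivity still holds. The condition a(u,u) ≥ α||u||_{H^1}² reads (1−α)∫(u')² ≥ (α−c)∫u². Any admissible α is ≤ 1 (rapidly oscillating u have ∫u²/∫(u')² → 0), and α = 1 would force 0 ≥ (1−c)∫u², impossible since c < 1; so 1−α > 0. By the sharp Poincaré inequality on H^1_0 of an interval of length L, ∫(u')² ≥ (π/L)²∫u² with equality for the first sine mode sin(π(x−x₀)/L) (x₀ the left endpoint), so the inequality holds for all u iff (1−α)(π/L)² ≥ α − c, i.e. α ≤ ((π/L)² + c)/((π/L)² + 1) = (1 + c(L/π)²)/(1 + (L/π)²). (Direct route, valid since c ≤ 0: Poincaré gives c∫u² ≥ c(L/π)²∫(u')², so a(u,u) ≥ (1 + c(L/π)²)∫(u')², while ||u||_{H^1}² ≤ (1 + (L/π)²)∫(u')²; dividing yields the same α.) With (π/L)² = 9*π^2/4 and c = -16/3, the largest admissible constant is α = ((π/L)² + c)/((π/L)² + 1).
Simplifying, α = (-64 + 27*π^2)/(3*(4 + 9*π^2)).


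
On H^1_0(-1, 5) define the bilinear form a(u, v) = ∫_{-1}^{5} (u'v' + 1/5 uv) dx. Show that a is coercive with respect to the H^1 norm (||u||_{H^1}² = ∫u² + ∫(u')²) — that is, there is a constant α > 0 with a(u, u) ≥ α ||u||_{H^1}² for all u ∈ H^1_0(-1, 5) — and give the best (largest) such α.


α = (36/5 + π^2)/(π^2 + 36)

Coercivity of a(·,·) on H^1_0(-1, 5) means a(u, u) ≥ α ||u||_{H^1}² for every u ∈ H^1_0.
The interval has length L = 6, and Poincaré/coercivity depend only on L. Here a(u, u) = ∫(u')² + (1/5)·∫u².
Here 0 < c = 1/5 < 1. The condition a(u,u) ≥ α||u||_{H^1}² reads (1−α)∫(u')² ≥ (α−c)∫u². Any admissible α is ≤ 1 (rapidly oscillating u have ∫u²/∫(u')² → 0), and α = 1 would force 0 ≥ (1−c)∫u², impossible since c < 1; so 1−α > 0. By the sharp Poincaré inequality on H^1_0 of an interval of length L, ∫(u')² ≥ (π/L)²∫u² with equality for the first sine mode sin(π(x−x₀)/L) (x₀ the left endpoint), so the inequality holds for all u iff (1−α)(π/L)² ≥ α − c, i.e. α ≤ ((π/L)² + c)/((π/L)² + 1) = (1 + c(L/π)²)/(1 + (L/π)²). With (π/L)² = π^2/36 and c = 1/5, the largest admissible constant is α = ((π/L)² + c)/((π/L)² + 1).
Simplifying, α = (36/5 + π^2)/(π^2 + 36).


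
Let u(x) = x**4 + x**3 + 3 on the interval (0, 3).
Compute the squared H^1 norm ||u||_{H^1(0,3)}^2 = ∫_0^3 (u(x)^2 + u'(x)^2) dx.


||u||_{H^1}^2 = 362097/28

The H^1 norm (squared) on an interval (0, L) is
  ||u||_{H^1}^2 = ∫_0^L u(x)^2 dx + ∫_0^L u'(x)^2 dx.
Compute u'(x) = 4*x**3 + 3*x**2.
Then u(x)^2 = x**8 + 2*x**7 + x**6 + 6*x**4 + 6*x**3 + 9 and u'(x)^2 = 16*x**6 + 24*x**5 + 9*x**4.
Integrate each monomial from 0 to 3 using ∫_0^3 c·x^n dx = c·3^(n+1)/(n+1):
  ∫_0^3 u(x)^2 dx = ∫_0^3 (x^8 + 2*x^7 + x^6 + 6*x^4 + 6*x^3 + 9) dx. Term by term:
    ∫_0^3 x^8 dx = 2187;  ∫_0^3 2*x^7 dx = 6561/4;  ∫_0^3 x^6 dx = 2187/7;
    ∫_0^3 6*x^4 dx = 1458/5;  ∫_0^3 6*x^3 dx = 243/2;  ∫_0^3 9 dx = 27.
  Sum: 2187 + 6561/4 + 2187/7 + 1458/5 + 243/2 + 27 = 641169/140.
  ∫_0^3 u'(x)^2 dx = ∫_0^3 (16*x^6 + 24*x^5 + 9*x^4) dx. Term by term:
    ∫_0^3 16*x^6 dx = 34992/7;  ∫_0^3 24*x^5 dx = 2916;  ∫_0^3 9*x^4 dx = 2187/5.
  Sum: 34992/7 + 2916 + 2187/5 = 292329/35.
Adding: ||u||_{H^1}^2 = 641169/140 + 292329/35 = 362097/28.


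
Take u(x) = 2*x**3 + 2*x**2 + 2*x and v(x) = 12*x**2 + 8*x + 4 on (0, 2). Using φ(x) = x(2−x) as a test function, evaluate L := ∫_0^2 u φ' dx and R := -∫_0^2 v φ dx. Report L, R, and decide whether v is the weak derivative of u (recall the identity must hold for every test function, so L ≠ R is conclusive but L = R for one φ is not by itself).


LHS = -88/5, RHS = -176/5. No, v is not the weak derivative of u.

u(x) = 2*x**3 + 2*x**2 + 2*x, classical derivative u'(x) = 6*x**2 + 4*x + 2.
φ(x) = x(2−x), so φ'(x) = 2 - 2*x.
Note φ(0) = φ(2) = 0, so the boundary term u·φ vanishes.
LHS = ∫_0^2 u(x) φ'(x) dx = ∫_0^2 (-4*x^4 + 4*x) dx. Term by term:
  ∫_0^2 -4*x^4 dx = -128/5;  ∫_0^2 4*x dx = 8.
Sum: -128/5 + 8 = -88/5.
So LHS = -88/5.
∫_0^2 v(x) φ(x) dx = ∫_0^2 (-12*x^4 + 16*x^3 + 12*x^2 + 8*x) dx. Term by term:
  ∫_0^2 -12*x^4 dx = -384/5;  ∫_0^2 16*x^3 dx = 64;  ∫_0^2 12*x^2 dx = 32;
  ∫_0^2 8*x dx = 16.
Sum: -384/5 + 64 + 32 + 16 = 176/5.
So RHS = -∫_0^2 v(x) φ(x) dx = -176/5.
LHS − RHS = 88/5 ≠ 0, so the identity fails.
(For a valid weak derivative the identity must hold for EVERY test function, in particular this one. The failure shows v is NOT the weak derivative of u.)
Correct weak derivative would be u'(x) = 6*x**2 + 4*x + 2.


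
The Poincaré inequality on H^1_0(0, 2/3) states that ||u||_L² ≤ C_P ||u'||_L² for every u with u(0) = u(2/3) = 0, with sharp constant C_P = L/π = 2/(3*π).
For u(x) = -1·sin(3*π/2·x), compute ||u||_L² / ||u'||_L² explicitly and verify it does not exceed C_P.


||u||_L² / ||u'||_L² = 2/(3*π) = C_P.

u(x) = -1·sin(3*π/2·x), so u'(x) = -3*π*cos(3*π*x/2)/2.
Writing u(x) = A·sin(kπx/L) with A = -1 and k = 1, use ∫_0^L sin²(kπx/L) dx = L/2 and ∫_0^L cos²(kπx/L) dx = L/2.
u² = 1·sin²(3*π/2·x) and (u')² = 9*π^2/4·cos²(3*π/2·x), and each of sin², cos² integrates to L/2 = 1/3 over (0, 2/3).
∫_0^2/3 u² dx = 1/3, so ||u||_L² = sqrt(3)/3.
∫_0^2/3 (u')² dx = 3*π^2/4, so ||u'||_L² = sqrt(3)*π/2.
Ratio ||u||_L² / ||u'||_L² = 2/(3*π).
Sharp Poincaré constant on H^1_0(0, 2/3) is C_P = L/π = 2/(3*π), achieved by sin(3*π/2·x).
This is the k = 1 eigenfunction (up to amplitude), so the ratio equals the sharp Poincaré constant exactly.


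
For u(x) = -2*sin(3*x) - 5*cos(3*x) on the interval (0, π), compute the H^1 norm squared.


||u||_{H^1(0,π)}^2 = 145*π

u'(x) = 15*sin(3*x) - 6*cos(3*x).
Expand u² and (u')² and integrate term by term on (0, π), using: for integers n ≥ 1, ∫_0^π sin²(nx) dx = ∫_0^π cos²(nx) dx = π/2; for n ≠ n', ∫_0^π sin(nx)sin(n'x) dx = ∫_0^π cos(nx)cos(n'x) dx = 0; and by product-to-sum, ∫_0^π sin(nx)cos(n'x) dx = ½∫_0^π [sin((n+n')x) + sin((n−n')x)] dx, which is 0 when n+n' is even and 2n/(n²−n'²) when n+n' is odd (it need not vanish on (0, π)).
  u² squared terms: (-5)²·∫cos(3x)² dx = 25·π/2 = 25*π/2;  (-2)²·∫sin(3x)² dx = 4·π/2 = 2*π.
  u² cross terms: 2·(-5)·(-2)·∫cos(3x)·sin(3x) dx = 20·(0) = 0.
  So ∫_0^π u² dx = 25*π/2 + 2*π + 0 = 29*π/2.
  (u')² squared terms: (-6)²·∫cos(3x)² dx = 36·π/2 = 18*π;  (15)²·∫sin(3x)² dx = 225·π/2 = 225*π/2.
  (u')² cross terms: 2·(-6)·(15)·∫cos(3x)·sin(3x) dx = -180·(0) = 0.
  So ∫_0^π (u')² dx = 18*π + 225*π/2 + 0 = 261*π/2.
||u||_{H^1}^2 = (29*π/2) + (261*π/2) = 145*π.


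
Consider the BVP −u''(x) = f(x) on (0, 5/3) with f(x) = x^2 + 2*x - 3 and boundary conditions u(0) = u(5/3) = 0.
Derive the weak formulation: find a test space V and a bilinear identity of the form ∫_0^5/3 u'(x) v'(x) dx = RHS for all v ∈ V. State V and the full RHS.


V = H^1_0(0, 5/3) (so v(0) = v(5/3) = 0); weak form: ∫_0^5/3 u'v' dx = ∫_0^5/3 (x^2 + 2*x - 3) v dx for all v ∈ V.

Multiply both sides by a test function v and integrate from 0 to 5/3:
  ∫_0^5/3 −u''(x) v(x) dx = ∫_0^5/3 f(x) v(x) dx.
Integrate the LHS by parts once:
  ∫_0^5/3 −u'' v dx = −[u'(x) v(x)]_0^5/3 + ∫_0^5/3 u'(x) v'(x) dx.
Thus ∫_0^5/3 u'(x) v'(x) dx = ∫_0^5/3 f(x) v(x) dx + [u'(x) v(x)]_0^5/3.
Choose V so that boundary terms are either known or forced to vanish.
u is Dirichlet: u(0) = u(5/3) = 0. Let V = H^1_0(0, 5/3); then v(0) = v(5/3) = 0, and [u' v]_0^5/3 = 0.
Weak formulation: find u (satisfying any essential BC) such that ∫_0^5/3 u'(x) v'(x) dx = ∫_0^5/3 f v dx for all v ∈ V.
Substituting f(x) = x^2 + 2*x - 3, the right-hand side is ∫_0^5/3 (x^2 + 2*x - 3) v dx.


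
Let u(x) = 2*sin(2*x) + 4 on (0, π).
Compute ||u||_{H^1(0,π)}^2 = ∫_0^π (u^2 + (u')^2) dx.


||u||_{H^1(0,π)}^2 = 26*π

u'(x) = 4*cos(2*x).
Expand u² and (u')² and integrate term by term on (0, π), using: for integers n ≥ 1, ∫_0^π sin²(nx) dx = ∫_0^π cos²(nx) dx = π/2; for n ≠ n', ∫_0^π sin(nx)sin(n'x) dx = ∫_0^π cos(nx)cos(n'x) dx = 0; and by product-to-sum, ∫_0^π sin(nx)cos(n'x) dx = ½∫_0^π [sin((n+n')x) + sin((n−n')x)] dx, which is 0 when n+n' is even and 2n/(n²−n'²) when n+n' is odd (it need not vanish on (0, π)). For the constant mode: ∫_0^π 1 dx = π, ∫_0^π cos(nx) dx = 0, ∫_0^π sin(nx) dx = (1−(−1)^n)/n.
  u² squared terms: (4)²·∫1 dx = 16·π = 16*π;  (2)²·∫sin(2x)² dx = 4·π/2 = 2*π.
  u² cross terms: 2·(4)·(2)·∫1·sin(2x) dx = 16·(0) = 0.
  So ∫_0^π u² dx = 16*π + 2*π + 0 = 18*π.
  (u')² squared terms: (4)²·∫cos(2x)² dx = 16·π/2 = 8*π.
  So ∫_0^π (u')² dx = 8*π.
||u||_{H^1}^2 = (18*π) + (8*π) = 26*π.
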